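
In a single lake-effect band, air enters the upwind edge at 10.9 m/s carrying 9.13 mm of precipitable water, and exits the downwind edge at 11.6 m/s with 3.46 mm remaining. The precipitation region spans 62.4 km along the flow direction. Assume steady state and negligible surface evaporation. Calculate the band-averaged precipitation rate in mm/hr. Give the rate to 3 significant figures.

R ≈ 3.43 mm/hr

Column moisture flux per unit crosswind length is F = V × PW.
Inflow: F_in = 10.9 × 9.13 = 99.517 mm·m/s
Outflow: F_out = 11.6 × 3.46 = 40.136 mm·m/s
Steady-state rate R = (F_in − F_out)/L = (99.517 − 40.136) / 62400 m = 9.516e-04 mm/s.
R = 9.516e-04 × 3600 = 3.43 mm/hr.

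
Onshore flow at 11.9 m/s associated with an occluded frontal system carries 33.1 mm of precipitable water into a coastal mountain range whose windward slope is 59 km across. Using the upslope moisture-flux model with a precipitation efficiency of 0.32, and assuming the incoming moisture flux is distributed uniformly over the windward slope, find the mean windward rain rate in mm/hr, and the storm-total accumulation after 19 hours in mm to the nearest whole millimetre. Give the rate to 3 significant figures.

R ≈ 7.69 mm/hr; total ≈ 146 mm

Incoming column moisture flux per unit ridge length: F = V × PW = 11.9 × 33.1 = 393.89 mm·m/s.
Spread over the 59 km slope with efficiency ε = 0.32: R = ε·F/W = 0.32 × 393.89 / 59000 m = 2.136e-03 mm/s.
R = 2.136e-03 × 3600 = 7.69 mm/hr.
Over 19 h: total = 7.69 × 19 = 146.11 ≈ 146 mm.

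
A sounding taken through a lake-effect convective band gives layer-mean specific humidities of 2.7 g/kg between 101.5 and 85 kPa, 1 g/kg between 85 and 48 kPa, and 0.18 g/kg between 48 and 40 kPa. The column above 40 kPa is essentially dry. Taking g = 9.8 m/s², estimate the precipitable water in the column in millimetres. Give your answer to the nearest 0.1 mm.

PW ≈ 8.5 mm

Precipitable water is the column-integrated vapour mass per unit area: PW = (1/g) Σ q̄ Δp, with q in kg/kg and Δp in Pa (1 kg/m² of water = 1 mm).
Layer 101.5–85 kPa: Δp = 165 hPa = 16500 Pa, q̄ = 0.0027 kg/kg → 0.0027 × 16500 / 9.8 = 4.55 mm
Layer 85–48 kPa: Δp = 370 hPa = 37000 Pa, q̄ = 0.001 kg/kg → 0.001 × 37000 / 9.8 = 3.78 mm
Layer 48–40 kPa: Δp = 80 hPa = 8000 Pa, q̄ = 0.00018 kg/kg → 0.00018 × 8000 / 9.8 = 0.15 mm
PW = 4.55 + 3.78 + 0.15 = 8.48 ≈ 8.5 mm.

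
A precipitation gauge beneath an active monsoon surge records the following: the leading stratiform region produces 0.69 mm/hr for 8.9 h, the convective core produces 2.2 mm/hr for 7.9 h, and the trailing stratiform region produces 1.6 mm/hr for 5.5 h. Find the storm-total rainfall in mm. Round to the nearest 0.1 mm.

total ≈ 32.3 mm

Total = Σ Rᵢ Δtᵢ = 0.69 × 8.9 + 2.2 × 7.9 + 1.6 × 5.5
      = 6.141 + 17.38 + 8.8 = 32.3 mm.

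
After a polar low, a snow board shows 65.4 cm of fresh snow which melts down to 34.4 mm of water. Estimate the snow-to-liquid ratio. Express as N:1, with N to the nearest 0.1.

ratio ≈ 19.0

Ratio = snow depth / SWE = 654 mm / 34.4 mm = 19.0, i.e. 19.0:1.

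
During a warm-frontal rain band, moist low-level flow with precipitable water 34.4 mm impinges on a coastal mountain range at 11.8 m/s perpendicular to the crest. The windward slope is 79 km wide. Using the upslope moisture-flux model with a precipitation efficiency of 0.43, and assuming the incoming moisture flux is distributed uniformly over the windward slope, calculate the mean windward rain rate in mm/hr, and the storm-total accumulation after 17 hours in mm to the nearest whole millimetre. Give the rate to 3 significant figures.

Incoming column moisture flux per unit ridge length: F = V × PW = 11.8 × 34.4 = 405.92 mm·m/s.
Spread over the 79 km slope with efficiency ε = 0.43: R = ε·F/W = 0.43 × 405.92 / 79000 m = 2.209e-03 mm/s.
R = 2.209e-03 × 3600 = 7.95 mm/hr.
Over 17 h: total = 7.95 × 17 = 135.15 ≈ 135 mm.

R ≈ 7.95 mm/hr; total ≈ 135 mm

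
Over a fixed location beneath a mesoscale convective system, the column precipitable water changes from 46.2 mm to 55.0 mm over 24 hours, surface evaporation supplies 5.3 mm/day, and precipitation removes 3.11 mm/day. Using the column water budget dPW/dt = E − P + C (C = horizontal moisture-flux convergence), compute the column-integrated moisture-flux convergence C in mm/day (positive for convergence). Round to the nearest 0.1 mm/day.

C ≈ 6.6 mm/day

dPW/dt = (55.0 − 46.2) mm / (24/24 day) = +8.800 mm/day.
C = dPW/dt − E + P = (+8.800) − 5.3 + 3.11 = 6.6 mm/day.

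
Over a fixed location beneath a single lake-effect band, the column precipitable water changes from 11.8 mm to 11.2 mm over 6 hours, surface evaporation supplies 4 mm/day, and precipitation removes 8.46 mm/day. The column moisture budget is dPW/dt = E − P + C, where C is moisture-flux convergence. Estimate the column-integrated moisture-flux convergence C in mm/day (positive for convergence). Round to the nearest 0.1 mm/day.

dPW/dt = (11.2 − 11.8) mm / (6/24 day) = -2.400 mm/day.
C = dPW/dt − E + P = (-2.400) − 4 + 8.46 = 2.1 mm/day.

C ≈ 2.1 mm/day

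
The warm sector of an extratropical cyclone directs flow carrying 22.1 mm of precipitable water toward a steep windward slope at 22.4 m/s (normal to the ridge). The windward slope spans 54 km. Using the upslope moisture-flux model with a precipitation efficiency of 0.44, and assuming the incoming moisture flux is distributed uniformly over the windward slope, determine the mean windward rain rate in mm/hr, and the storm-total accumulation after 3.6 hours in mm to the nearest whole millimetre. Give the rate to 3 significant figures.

Incoming column moisture flux per unit ridge length: F = V × PW = 22.4 × 22.1 = 495.04 mm·m/s.
Spread over the 54 km slope with efficiency ε = 0.44: R = ε·F/W = 0.44 × 495.04 / 54000 m = 4.034e-03 mm/s.
R = 4.034e-03 × 3600 = 14.5 mm/hr.
Over 3.6 h: total = 14.5 × 3.6 = 52.2 ≈ 52 mm.

R ≈ 14.5 mm/hr; total ≈ 52 mm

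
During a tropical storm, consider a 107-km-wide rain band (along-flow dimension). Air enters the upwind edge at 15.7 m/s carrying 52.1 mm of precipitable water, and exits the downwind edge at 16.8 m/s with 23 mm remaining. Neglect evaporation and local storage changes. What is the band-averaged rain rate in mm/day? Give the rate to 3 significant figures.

R ≈ 348 mm/day

Column moisture flux per unit crosswind length is F = V × PW.
Inflow: F_in = 15.7 × 52.1 = 817.97 mm·m/s
Outflow: F_out = 16.8 × 23 = 386.4 mm·m/s
Steady-state rate R = (F_in − F_out)/L = (817.97 − 386.4) / 107000 m = 4.033e-03 mm/s.
R = 4.033e-03 × 3600 × 24 = 348 mm/day.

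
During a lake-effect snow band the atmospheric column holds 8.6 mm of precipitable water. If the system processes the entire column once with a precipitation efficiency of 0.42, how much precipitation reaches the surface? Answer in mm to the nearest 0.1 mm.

Precipitation = ε × PW = 0.42 × 8.6 = 3.6 mm.

precipitation ≈ 3.6 mm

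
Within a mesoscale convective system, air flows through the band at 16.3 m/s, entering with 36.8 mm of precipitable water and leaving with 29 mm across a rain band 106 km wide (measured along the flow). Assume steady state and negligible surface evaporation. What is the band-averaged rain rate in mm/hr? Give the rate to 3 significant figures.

Column moisture flux per unit crosswind length is F = V × PW.
Inflow: F_in = 16.3 × 36.8 = 599.84 mm·m/s
Outflow: F_out = 16.3 × 29 = 472.7 mm·m/s
Steady-state rate R = (F_in − F_out)/L = (599.84 − 472.7) / 106000 m = 1.199e-03 mm/s.
R = 1.199e-03 × 3600 = 4.32 mm/hr.

R ≈ 4.32 mm/hr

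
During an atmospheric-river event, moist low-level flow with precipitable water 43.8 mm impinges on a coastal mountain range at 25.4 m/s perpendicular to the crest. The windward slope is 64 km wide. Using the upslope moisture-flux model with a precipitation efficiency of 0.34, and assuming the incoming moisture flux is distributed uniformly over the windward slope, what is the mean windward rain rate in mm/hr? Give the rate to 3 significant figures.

R ≈ 21.3 mm/hr

Incoming column moisture flux per unit ridge length: F = V × PW = 25.4 × 43.8 = 1112.52 mm·m/s.
Spread over the 64 km slope with efficiency ε = 0.34: R = ε·F/W = 0.34 × 1112.52 / 64000 m = 5.910e-03 mm/s.
R = 5.910e-03 × 3600 = 21.3 mm/hr.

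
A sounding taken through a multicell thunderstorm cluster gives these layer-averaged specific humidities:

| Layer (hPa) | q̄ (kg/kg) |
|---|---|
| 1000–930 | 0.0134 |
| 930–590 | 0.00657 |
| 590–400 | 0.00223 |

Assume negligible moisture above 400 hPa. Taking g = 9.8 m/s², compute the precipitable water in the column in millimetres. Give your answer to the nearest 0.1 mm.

Precipitable water is the column-integrated vapour mass per unit area: PW = (1/g) Σ q̄ Δp, with q in kg/kg and Δp in Pa (1 kg/m² of water = 1 mm).
Layer 1000–930 hPa: Δp = 70 hPa = 7000 Pa, q̄ = 0.0134 kg/kg → 0.0134 × 7000 / 9.8 = 9.57 mm
Layer 930–590 hPa: Δp = 340 hPa = 34000 Pa, q̄ = 0.00657 kg/kg → 0.00657 × 34000 / 9.8 = 22.79 mm
Layer 590–400 hPa: Δp = 190 hPa = 19000 Pa, q̄ = 0.00223 kg/kg → 0.00223 × 19000 / 9.8 = 4.32 mm
PW = 9.57 + 22.79 + 4.32 = 36.68 ≈ 36.7 mm.

PW ≈ 36.7 mm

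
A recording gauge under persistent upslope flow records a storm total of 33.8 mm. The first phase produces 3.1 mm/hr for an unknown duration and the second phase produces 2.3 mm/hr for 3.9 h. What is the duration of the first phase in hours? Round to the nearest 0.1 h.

Known phases: 2.3 × 3.9 = 8.97 mm.
Remaining depth = 33.8 − 8.97 = 24.83 mm.
Duration = 24.83 / 3.1 = 8.0 h.

duration ≈ 8.0 h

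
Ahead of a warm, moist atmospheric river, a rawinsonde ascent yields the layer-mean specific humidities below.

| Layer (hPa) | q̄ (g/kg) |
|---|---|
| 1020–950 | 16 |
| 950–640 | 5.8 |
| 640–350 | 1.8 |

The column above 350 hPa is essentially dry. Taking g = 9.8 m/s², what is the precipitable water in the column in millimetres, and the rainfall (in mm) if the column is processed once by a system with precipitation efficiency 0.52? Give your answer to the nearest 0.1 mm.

PW ≈ 35.1 mm; rainfall ≈ 18.3 mm

Precipitable water is the column-integrated vapour mass per unit area: PW = (1/g) Σ q̄ Δp, with q in kg/kg and Δp in Pa (1 kg/m² of water = 1 mm).
Layer 1020–950 hPa: Δp = 70 hPa = 7000 Pa, q̄ = 0.016 kg/kg → 0.016 × 7000 / 9.8 = 11.43 mm
Layer 950–640 hPa: Δp = 310 hPa = 31000 Pa, q̄ = 0.0058 kg/kg → 0.0058 × 31000 / 9.8 = 18.35 mm
Layer 640–350 hPa: Δp = 290 hPa = 29000 Pa, q̄ = 0.0018 kg/kg → 0.0018 × 29000 / 9.8 = 5.33 mm
PW = 11.43 + 18.35 + 5.33 = 35.11 ≈ 35.1 mm.
Rainfall = ε × PW = 0.52 × 35.1 = 18.3 mm.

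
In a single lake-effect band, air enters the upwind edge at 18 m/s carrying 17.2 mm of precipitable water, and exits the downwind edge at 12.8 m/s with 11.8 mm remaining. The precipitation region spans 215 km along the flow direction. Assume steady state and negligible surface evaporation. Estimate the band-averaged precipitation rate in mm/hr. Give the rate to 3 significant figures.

Column moisture flux per unit crosswind length is F = V × PW.
Inflow: F_in = 18 × 17.2 = 309.6 mm·m/s
Outflow: F_out = 12.8 × 11.8 = 151.04 mm·m/s
Steady-state rate R = (F_in − F_out)/L = (309.6 − 151.04) / 215000 m = 7.375e-04 mm/s.
R = 7.375e-04 × 3600 = 2.65 mm/hr.

R ≈ 2.65 mm/hr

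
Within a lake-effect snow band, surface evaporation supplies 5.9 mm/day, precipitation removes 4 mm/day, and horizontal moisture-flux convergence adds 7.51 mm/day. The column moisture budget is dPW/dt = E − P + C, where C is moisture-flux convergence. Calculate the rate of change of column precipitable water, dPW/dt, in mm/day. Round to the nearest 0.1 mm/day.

dPW/dt ≈ 9.4 mm/day

dPW/dt = E − P + C = 5.9 − 4 + (7.51) = 9.4 mm/day.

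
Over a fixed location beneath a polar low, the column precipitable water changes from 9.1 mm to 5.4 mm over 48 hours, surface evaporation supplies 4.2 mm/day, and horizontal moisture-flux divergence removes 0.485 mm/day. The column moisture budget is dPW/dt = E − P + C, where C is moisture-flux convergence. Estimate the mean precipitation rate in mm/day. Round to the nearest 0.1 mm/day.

P ≈ 5.6 mm/day

dPW/dt = (5.4 − 9.1) mm / (48/24 day) = -1.850 mm/day.
P = E + C − dPW/dt = 4.2 + (-0.485) − (-1.850) = 5.6 mm/day.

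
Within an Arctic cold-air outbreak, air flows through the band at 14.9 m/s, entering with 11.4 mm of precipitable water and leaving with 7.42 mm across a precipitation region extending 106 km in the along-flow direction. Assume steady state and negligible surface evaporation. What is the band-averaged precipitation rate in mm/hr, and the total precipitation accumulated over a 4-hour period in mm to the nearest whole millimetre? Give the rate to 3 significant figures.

R ≈ 2.01 mm/hr; total ≈ 8 mm

Column moisture flux per unit crosswind length is F = V × PW.
Inflow: F_in = 14.9 × 11.4 = 169.86 mm·m/s
Outflow: F_out = 14.9 × 7.42 = 110.558 mm·m/s
Steady-state rate R = (F_in − F_out)/L = (169.86 − 110.558) / 106000 m = 5.595e-04 mm/s.
R = 5.595e-04 × 3600 = 2.01 mm/hr.
Over 4 h: total = 2.01 × 4 = 8.04 ≈ 8 mm.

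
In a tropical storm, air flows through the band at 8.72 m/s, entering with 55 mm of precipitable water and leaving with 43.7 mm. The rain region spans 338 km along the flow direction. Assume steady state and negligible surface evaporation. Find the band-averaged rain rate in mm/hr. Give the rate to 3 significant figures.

R ≈ 1.05 mm/hr

Column moisture flux per unit crosswind length is F = V × PW.
Inflow: F_in = 8.72 × 55 = 479.6 mm·m/s
Outflow: F_out = 8.72 × 43.7 = 381.064 mm·m/s
Steady-state rate R = (F_in − F_out)/L = (479.6 − 381.064) / 338000 m = 2.915e-04 mm/s.
R = 2.915e-04 × 3600 = 1.05 mm/hr.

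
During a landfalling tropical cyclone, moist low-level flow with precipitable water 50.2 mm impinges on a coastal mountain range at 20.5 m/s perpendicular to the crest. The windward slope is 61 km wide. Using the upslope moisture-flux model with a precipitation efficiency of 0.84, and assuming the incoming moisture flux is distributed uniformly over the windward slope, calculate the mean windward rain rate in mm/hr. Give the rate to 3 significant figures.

Incoming column moisture flux per unit ridge length: F = V × PW = 20.5 × 50.2 = 1029.1 mm·m/s.
Spread over the 61 km slope with efficiency ε = 0.84: R = ε·F/W = 0.84 × 1029.1 / 61000 m = 1.417e-02 mm/s.
R = 1.417e-02 × 3600 = 51.0 mm/hr.

R ≈ 51.0 mm/hr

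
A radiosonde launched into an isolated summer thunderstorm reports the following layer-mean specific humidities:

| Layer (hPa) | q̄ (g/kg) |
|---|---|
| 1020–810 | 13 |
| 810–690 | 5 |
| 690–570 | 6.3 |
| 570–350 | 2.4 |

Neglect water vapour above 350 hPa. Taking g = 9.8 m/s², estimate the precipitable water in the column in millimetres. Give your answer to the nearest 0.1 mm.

PW ≈ 47.1 mm

Precipitable water is the column-integrated vapour mass per unit area: PW = (1/g) Σ q̄ Δp, with q in kg/kg and Δp in Pa (1 kg/m² of water = 1 mm).
Layer 1020–810 hPa: Δp = 210 hPa = 21000 Pa, q̄ = 0.013 kg/kg → 0.013 × 21000 / 9.8 = 27.86 mm
Layer 810–690 hPa: Δp = 120 hPa = 12000 Pa, q̄ = 0.005 kg/kg → 0.005 × 12000 / 9.8 = 6.12 mm
Layer 690–570 hPa: Δp = 120 hPa = 12000 Pa, q̄ = 0.0063 kg/kg → 0.0063 × 12000 / 9.8 = 7.71 mm
Layer 570–350 hPa: Δp = 220 hPa = 22000 Pa, q̄ = 0.0024 kg/kg → 0.0024 × 22000 / 9.8 = 5.39 mm
PW = 27.86 + 6.12 + 7.71 + 5.39 = 47.08 ≈ 47.1 mm.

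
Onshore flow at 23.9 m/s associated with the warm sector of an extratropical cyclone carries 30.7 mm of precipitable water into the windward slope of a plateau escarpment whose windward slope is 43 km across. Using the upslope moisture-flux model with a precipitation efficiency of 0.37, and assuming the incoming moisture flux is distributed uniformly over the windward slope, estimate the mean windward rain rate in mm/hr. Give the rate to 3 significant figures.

R ≈ 22.7 mm/hr

Incoming column moisture flux per unit ridge length: F = V × PW = 23.9 × 30.7 = 733.73 mm·m/s.
Spread over the 43 km slope with efficiency ε = 0.37: R = ε·F/W = 0.37 × 733.73 / 43000 m = 6.313e-03 mm/s.
R = 6.313e-03 × 3600 = 22.7 mm/hr.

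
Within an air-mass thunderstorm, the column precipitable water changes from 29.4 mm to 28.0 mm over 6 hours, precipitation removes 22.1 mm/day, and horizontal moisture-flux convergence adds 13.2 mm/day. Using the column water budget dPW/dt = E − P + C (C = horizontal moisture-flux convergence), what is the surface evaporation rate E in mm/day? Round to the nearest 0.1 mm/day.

E ≈ 3.3 mm/day

dPW/dt = (28.0 − 29.4) mm / (6/24 day) = -5.600 mm/day.
E = dPW/dt + P − C = (-5.600) + 22.1 − (13.2) = 3.3 mm/day.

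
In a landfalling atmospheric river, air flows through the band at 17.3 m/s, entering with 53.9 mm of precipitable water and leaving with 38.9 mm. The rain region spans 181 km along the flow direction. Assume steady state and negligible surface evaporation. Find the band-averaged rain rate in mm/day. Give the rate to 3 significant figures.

Column moisture flux per unit crosswind length is F = V × PW.
Inflow: F_in = 17.3 × 53.9 = 932.47 mm·m/s
Outflow: F_out = 17.3 × 38.9 = 672.97 mm·m/s
Steady-state rate R = (F_in − F_out)/L = (932.47 − 672.97) / 181000 m = 1.434e-03 mm/s.
R = 1.434e-03 × 3600 × 24 = 124 mm/day.

R ≈ 124 mm/day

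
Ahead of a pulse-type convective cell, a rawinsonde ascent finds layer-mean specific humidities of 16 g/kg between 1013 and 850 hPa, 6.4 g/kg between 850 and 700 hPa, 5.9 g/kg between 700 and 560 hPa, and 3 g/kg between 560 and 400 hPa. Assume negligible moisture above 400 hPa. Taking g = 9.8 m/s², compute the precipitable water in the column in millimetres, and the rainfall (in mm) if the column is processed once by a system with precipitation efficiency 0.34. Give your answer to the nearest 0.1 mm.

PW ≈ 49.7 mm; rainfall ≈ 16.9 mm

Precipitable water is the column-integrated vapour mass per unit area: PW = (1/g) Σ q̄ Δp, with q in kg/kg and Δp in Pa (1 kg/m² of water = 1 mm).
Layer 1013–850 hPa: Δp = 163 hPa = 16300 Pa, q̄ = 0.016 kg/kg → 0.016 × 16300 / 9.8 = 26.61 mm
Layer 850–700 hPa: Δp = 150 hPa = 15000 Pa, q̄ = 0.0064 kg/kg → 0.0064 × 15000 / 9.8 = 9.80 mm
Layer 700–560 hPa: Δp = 140 hPa = 14000 Pa, q̄ = 0.0059 kg/kg → 0.0059 × 14000 / 9.8 = 8.43 mm
Layer 560–400 hPa: Δp = 160 hPa = 16000 Pa, q̄ = 0.003 kg/kg → 0.003 × 16000 / 9.8 = 4.90 mm
PW = 26.61 + 9.80 + 8.43 + 4.90 = 49.74 ≈ 49.7 mm.
Rainfall = ε × PW = 0.34 × 49.7 = 16.9 mm.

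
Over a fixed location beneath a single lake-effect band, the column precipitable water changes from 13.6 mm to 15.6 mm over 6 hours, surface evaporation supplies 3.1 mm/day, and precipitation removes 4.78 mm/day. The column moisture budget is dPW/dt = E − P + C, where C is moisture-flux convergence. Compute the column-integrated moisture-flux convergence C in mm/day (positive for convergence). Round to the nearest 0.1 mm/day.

dPW/dt = (15.6 − 13.6) mm / (6/24 day) = +8.000 mm/day.
C = dPW/dt − E + P = (+8.000) − 3.1 + 4.78 = 9.7 mm/day.

C ≈ 9.7 mm/day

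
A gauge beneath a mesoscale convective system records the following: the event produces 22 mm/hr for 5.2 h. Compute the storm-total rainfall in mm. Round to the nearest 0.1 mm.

total ≈ 114.4 mm

Total = Σ Rᵢ Δtᵢ = 22 × 5.2
      = 114.4 = 114.4 mm.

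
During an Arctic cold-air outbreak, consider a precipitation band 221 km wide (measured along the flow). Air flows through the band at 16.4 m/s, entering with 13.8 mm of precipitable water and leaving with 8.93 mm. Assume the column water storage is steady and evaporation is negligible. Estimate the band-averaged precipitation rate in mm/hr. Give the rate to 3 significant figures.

Column moisture flux per unit crosswind length is F = V × PW.
Inflow: F_in = 16.4 × 13.8 = 226.32 mm·m/s
Outflow: F_out = 16.4 × 8.93 = 146.452 mm·m/s
Steady-state rate R = (F_in − F_out)/L = (226.32 − 146.452) / 221000 m = 3.614e-04 mm/s.
R = 3.614e-04 × 3600 = 1.30 mm/hr.

R ≈ 1.30 mm/hr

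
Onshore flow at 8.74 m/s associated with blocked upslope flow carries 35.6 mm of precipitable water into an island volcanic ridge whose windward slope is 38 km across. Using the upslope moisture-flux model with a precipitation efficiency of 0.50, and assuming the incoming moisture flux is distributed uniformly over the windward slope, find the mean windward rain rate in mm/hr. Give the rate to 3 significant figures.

R ≈ 14.7 mm/hr

Incoming column moisture flux per unit ridge length: F = V × PW = 8.74 × 35.6 = 311.144 mm·m/s.
Spread over the 38 km slope with efficiency ε = 0.50: R = ε·F/W = 0.50 × 311.144 / 38000 m = 4.094e-03 mm/s.
R = 4.094e-03 × 3600 = 14.7 mm/hr.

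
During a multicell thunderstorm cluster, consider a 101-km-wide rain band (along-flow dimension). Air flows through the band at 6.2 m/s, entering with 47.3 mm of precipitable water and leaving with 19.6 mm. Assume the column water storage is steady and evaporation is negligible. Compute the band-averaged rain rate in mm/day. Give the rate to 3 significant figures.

R ≈ 147 mm/day

Column moisture flux per unit crosswind length is F = V × PW.
Inflow: F_in = 6.2 × 47.3 = 293.26 mm·m/s
Outflow: F_out = 6.2 × 19.6 = 121.52 mm·m/s
Steady-state rate R = (F_in − F_out)/L = (293.26 − 121.52) / 101000 m = 1.700e-03 mm/s.
R = 1.700e-03 × 3600 × 24 = 147 mm/day.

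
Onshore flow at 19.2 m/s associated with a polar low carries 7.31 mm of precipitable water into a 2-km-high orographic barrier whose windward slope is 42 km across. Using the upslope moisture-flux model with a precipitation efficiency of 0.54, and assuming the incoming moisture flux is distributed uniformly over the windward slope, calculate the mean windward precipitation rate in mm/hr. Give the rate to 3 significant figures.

Incoming column moisture flux per unit ridge length: F = V × PW = 19.2 × 7.31 = 140.352 mm·m/s.
Spread over the 42 km slope with efficiency ε = 0.54: R = ε·F/W = 0.54 × 140.352 / 42000 m = 1.805e-03 mm/s.
R = 1.805e-03 × 3600 = 6.50 mm/hr.

R ≈ 6.50 mm/hr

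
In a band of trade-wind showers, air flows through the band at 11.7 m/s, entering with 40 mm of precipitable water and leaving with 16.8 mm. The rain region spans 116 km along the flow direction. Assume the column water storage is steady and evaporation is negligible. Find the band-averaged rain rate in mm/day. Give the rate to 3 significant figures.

R ≈ 202 mm/day

Column moisture flux per unit crosswind length is F = V × PW.
Inflow: F_in = 11.7 × 40 = 468 mm·m/s
Outflow: F_out = 11.7 × 16.8 = 196.56 mm·m/s
Steady-state rate R = (F_in − F_out)/L = (468 − 196.56) / 116000 m = 2.340e-03 mm/s.
R = 2.340e-03 × 3600 × 24 = 202 mm/day.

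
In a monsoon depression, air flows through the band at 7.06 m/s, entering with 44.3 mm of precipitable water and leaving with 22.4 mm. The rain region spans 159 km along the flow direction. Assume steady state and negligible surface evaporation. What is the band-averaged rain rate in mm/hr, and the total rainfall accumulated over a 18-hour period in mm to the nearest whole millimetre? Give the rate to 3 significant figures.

Column moisture flux per unit crosswind length is F = V × PW.
Inflow: F_in = 7.06 × 44.3 = 312.758 mm·m/s
Outflow: F_out = 7.06 × 22.4 = 158.144 mm·m/s
Steady-state rate R = (F_in − F_out)/L = (312.758 − 158.144) / 159000 m = 9.724e-04 mm/s.
R = 9.724e-04 × 3600 = 3.50 mm/hr.
Over 18 h: total = 3.50 × 18 = 63 mm.

R ≈ 3.50 mm/hr; total ≈ 63 mm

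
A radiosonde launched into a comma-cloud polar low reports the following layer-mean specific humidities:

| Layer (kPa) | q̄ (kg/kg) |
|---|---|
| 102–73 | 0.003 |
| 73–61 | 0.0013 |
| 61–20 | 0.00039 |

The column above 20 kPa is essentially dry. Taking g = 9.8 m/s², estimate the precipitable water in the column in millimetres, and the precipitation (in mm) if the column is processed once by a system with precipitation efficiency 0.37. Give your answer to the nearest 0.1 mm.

PW ≈ 12.1 mm; precipitation ≈ 4.5 mm

Precipitable water is the column-integrated vapour mass per unit area: PW = (1/g) Σ q̄ Δp, with q in kg/kg and Δp in Pa (1 kg/m² of water = 1 mm).
Layer 102–73 kPa: Δp = 290 hPa = 29000 Pa, q̄ = 0.003 kg/kg → 0.003 × 29000 / 9.8 = 8.88 mm
Layer 73–61 kPa: Δp = 120 hPa = 12000 Pa, q̄ = 0.0013 kg/kg → 0.0013 × 12000 / 9.8 = 1.59 mm
Layer 61–20 kPa: Δp = 410 hPa = 41000 Pa, q̄ = 0.00039 kg/kg → 0.00039 × 41000 / 9.8 = 1.63 mm
PW = 8.88 + 1.59 + 1.63 = 12.10 ≈ 12.1 mm.
Precipitation = ε × PW = 0.37 × 12.1 = 4.5 mm.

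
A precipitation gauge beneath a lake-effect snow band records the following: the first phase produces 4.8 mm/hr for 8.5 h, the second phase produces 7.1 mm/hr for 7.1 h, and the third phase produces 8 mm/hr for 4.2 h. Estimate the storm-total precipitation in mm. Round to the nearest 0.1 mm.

Total = Σ Rᵢ Δtᵢ = 4.8 × 8.5 + 7.1 × 7.1 + 8 × 4.2
      = 40.8 + 50.41 + 33.6 = 124.8 mm.

total ≈ 124.8 mm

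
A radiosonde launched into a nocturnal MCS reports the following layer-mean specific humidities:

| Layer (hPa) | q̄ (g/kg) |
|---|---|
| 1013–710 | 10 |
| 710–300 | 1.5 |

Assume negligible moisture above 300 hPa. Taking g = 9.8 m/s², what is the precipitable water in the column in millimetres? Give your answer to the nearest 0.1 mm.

Precipitable water is the column-integrated vapour mass per unit area: PW = (1/g) Σ q̄ Δp, with q in kg/kg and Δp in Pa (1 kg/m² of water = 1 mm).
Layer 1013–710 hPa: Δp = 303 hPa = 30300 Pa, q̄ = 0.01 kg/kg → 0.01 × 30300 / 9.8 = 30.92 mm
Layer 710–300 hPa: Δp = 410 hPa = 41000 Pa, q̄ = 0.0015 kg/kg → 0.0015 × 41000 / 9.8 = 6.28 mm
PW = 30.92 + 6.28 = 37.20 ≈ 37.2 mm.

PW ≈ 37.2 mm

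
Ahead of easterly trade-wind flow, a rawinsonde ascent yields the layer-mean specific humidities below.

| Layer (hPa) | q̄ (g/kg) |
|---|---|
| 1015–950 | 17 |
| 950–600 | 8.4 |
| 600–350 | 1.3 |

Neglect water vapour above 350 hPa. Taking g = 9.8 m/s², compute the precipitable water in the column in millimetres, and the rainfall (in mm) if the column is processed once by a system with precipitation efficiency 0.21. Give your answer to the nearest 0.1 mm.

Precipitable water is the column-integrated vapour mass per unit area: PW = (1/g) Σ q̄ Δp, with q in kg/kg and Δp in Pa (1 kg/m² of water = 1 mm).
Layer 1015–950 hPa: Δp = 65 hPa = 6500 Pa, q̄ = 0.017 kg/kg → 0.017 × 6500 / 9.8 = 11.28 mm
Layer 950–600 hPa: Δp = 350 hPa = 35000 Pa, q̄ = 0.0084 kg/kg → 0.0084 × 35000 / 9.8 = 30.00 mm
Layer 600–350 hPa: Δp = 250 hPa = 25000 Pa, q̄ = 0.0013 kg/kg → 0.0013 × 25000 / 9.8 = 3.32 mm
PW = 11.28 + 30.00 + 3.32 = 44.60 ≈ 44.6 mm.
Rainfall = ε × PW = 0.21 × 44.6 = 9.4 mm.

PW ≈ 44.6 mm; rainfall ≈ 9.4 mm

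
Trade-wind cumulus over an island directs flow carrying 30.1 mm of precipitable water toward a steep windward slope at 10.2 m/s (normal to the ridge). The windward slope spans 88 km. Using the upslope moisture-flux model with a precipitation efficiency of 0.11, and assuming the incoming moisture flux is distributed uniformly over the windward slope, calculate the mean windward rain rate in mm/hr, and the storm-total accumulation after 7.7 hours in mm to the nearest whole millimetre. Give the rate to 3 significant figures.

Incoming column moisture flux per unit ridge length: F = V × PW = 10.2 × 30.1 = 307.02 mm·m/s.
Spread over the 88 km slope with efficiency ε = 0.11: R = ε·F/W = 0.11 × 307.02 / 88000 m = 3.838e-04 mm/s.
R = 3.838e-04 × 3600 = 1.38 mm/hr.
Over 7.7 h: total = 1.38 × 7.7 = 10.626 ≈ 11 mm.

R ≈ 1.38 mm/hr; total ≈ 11 mm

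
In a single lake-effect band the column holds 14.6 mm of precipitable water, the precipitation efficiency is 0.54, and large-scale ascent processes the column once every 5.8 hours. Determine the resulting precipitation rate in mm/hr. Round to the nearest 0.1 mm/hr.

Each overturning extracts ε × PW = 0.54 × 14.6 = 7.884 mm.
Rate = ε·PW / τ = 7.884 / 5.8 h = 1.4 mm/hr.

R ≈ 1.4 mm/hr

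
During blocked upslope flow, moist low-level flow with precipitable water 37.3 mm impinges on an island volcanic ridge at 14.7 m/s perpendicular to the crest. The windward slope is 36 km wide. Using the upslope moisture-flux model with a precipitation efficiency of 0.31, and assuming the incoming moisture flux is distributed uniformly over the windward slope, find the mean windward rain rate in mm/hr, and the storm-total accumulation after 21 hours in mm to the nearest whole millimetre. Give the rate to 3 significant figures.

R ≈ 17.0 mm/hr; total ≈ 357 mm

Incoming column moisture flux per unit ridge length: F = V × PW = 14.7 × 37.3 = 548.31 mm·m/s.
Spread over the 36 km slope with efficiency ε = 0.31: R = ε·F/W = 0.31 × 548.31 / 36000 m = 4.722e-03 mm/s.
R = 4.722e-03 × 3600 = 17.0 mm/hr.
Over 21 h: total = 17.0 × 21 = 357 mm.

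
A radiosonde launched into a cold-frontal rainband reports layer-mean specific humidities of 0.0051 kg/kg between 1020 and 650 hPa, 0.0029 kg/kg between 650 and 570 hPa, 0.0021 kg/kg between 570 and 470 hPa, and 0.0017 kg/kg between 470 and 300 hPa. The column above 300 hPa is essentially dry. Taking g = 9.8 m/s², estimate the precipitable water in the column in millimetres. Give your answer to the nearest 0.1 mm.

PW ≈ 26.7 mm

Precipitable water is the column-integrated vapour mass per unit area: PW = (1/g) Σ q̄ Δp, with q in kg/kg and Δp in Pa (1 kg/m² of water = 1 mm).
Layer 1020–650 hPa: Δp = 370 hPa = 37000 Pa, q̄ = 0.0051 kg/kg → 0.0051 × 37000 / 9.8 = 19.26 mm
Layer 650–570 hPa: Δp = 80 hPa = 8000 Pa, q̄ = 0.0029 kg/kg → 0.0029 × 8000 / 9.8 = 2.37 mm
Layer 570–470 hPa: Δp = 100 hPa = 10000 Pa, q̄ = 0.0021 kg/kg → 0.0021 × 10000 / 9.8 = 2.14 mm
Layer 470–300 hPa: Δp = 170 hPa = 17000 Pa, q̄ = 0.0017 kg/kg → 0.0017 × 17000 / 9.8 = 2.95 mm
PW = 19.26 + 2.37 + 2.14 + 2.95 = 26.72 ≈ 26.7 mm.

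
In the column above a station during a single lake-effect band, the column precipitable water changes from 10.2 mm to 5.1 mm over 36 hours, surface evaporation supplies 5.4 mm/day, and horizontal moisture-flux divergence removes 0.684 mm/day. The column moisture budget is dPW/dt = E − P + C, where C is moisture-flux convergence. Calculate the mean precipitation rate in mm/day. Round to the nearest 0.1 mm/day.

P ≈ 8.1 mm/day

dPW/dt = (5.1 − 10.2) mm / (36/24 day) = -3.400 mm/day.
P = E + C − dPW/dt = 5.4 + (-0.684) − (-3.400) = 8.1 mm/day.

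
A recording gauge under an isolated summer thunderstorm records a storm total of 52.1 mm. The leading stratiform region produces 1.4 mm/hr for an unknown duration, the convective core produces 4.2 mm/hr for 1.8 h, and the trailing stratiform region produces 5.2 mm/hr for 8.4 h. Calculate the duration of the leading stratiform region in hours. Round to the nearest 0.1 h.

duration ≈ 0.6 h

Known phases: 4.2 × 1.8 + 5.2 × 8.4 = 7.56 + 43.68 = 51.24 mm.
Remaining depth = 52.1 − 51.24 = 0.86 mm.
Duration = 0.86 / 1.4 = 0.6 h.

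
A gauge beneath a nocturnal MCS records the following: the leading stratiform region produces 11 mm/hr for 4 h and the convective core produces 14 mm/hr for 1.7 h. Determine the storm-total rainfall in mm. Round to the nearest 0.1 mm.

total ≈ 67.8 mm

Total = Σ Rᵢ Δtᵢ = 11 × 4 + 14 × 1.7
      = 44 + 23.8 = 67.8 mm.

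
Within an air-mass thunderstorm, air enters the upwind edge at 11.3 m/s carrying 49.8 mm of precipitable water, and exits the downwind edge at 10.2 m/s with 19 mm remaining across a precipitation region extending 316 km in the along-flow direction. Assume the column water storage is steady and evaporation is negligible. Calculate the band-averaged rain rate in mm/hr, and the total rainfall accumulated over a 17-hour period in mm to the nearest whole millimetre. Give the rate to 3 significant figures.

R ≈ 4.20 mm/hr; total ≈ 71 mm

Column moisture flux per unit crosswind length is F = V × PW.
Inflow: F_in = 11.3 × 49.8 = 562.74 mm·m/s
Outflow: F_out = 10.2 × 19 = 193.8 mm·m/s
Steady-state rate R = (F_in − F_out)/L = (562.74 − 193.8) / 316000 m = 1.168e-03 mm/s.
R = 1.168e-03 × 3600 = 4.20 mm/hr.
Over 17 h: total = 4.20 × 17 = 71.4 ≈ 71 mm.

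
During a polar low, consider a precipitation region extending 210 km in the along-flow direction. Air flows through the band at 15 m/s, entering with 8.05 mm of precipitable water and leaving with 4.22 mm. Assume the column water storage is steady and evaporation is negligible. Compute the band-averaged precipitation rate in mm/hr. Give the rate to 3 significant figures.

R ≈ 0.985 mm/hr

Column moisture flux per unit crosswind length is F = V × PW.
Inflow: F_in = 15 × 8.05 = 120.75 mm·m/s
Outflow: F_out = 15 × 4.22 = 63.3 mm·m/s
Steady-state rate R = (F_in − F_out)/L = (120.75 − 63.3) / 210000 m = 2.736e-04 mm/s.
R = 2.736e-04 × 3600 = 0.985 mm/hr.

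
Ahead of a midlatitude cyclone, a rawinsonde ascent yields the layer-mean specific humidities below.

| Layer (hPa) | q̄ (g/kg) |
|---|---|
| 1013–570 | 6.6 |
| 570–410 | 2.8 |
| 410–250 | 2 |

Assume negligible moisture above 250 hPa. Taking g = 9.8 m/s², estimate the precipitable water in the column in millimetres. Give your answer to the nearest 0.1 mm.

Precipitable water is the column-integrated vapour mass per unit area: PW = (1/g) Σ q̄ Δp, with q in kg/kg and Δp in Pa (1 kg/m² of water = 1 mm).
Layer 1013–570 hPa: Δp = 443 hPa = 44300 Pa, q̄ = 0.0066 kg/kg → 0.0066 × 44300 / 9.8 = 29.83 mm
Layer 570–410 hPa: Δp = 160 hPa = 16000 Pa, q̄ = 0.0028 kg/kg → 0.0028 × 16000 / 9.8 = 4.57 mm
Layer 410–250 hPa: Δp = 160 hPa = 16000 Pa, q̄ = 0.002 kg/kg → 0.002 × 16000 / 9.8 = 3.27 mm
PW = 29.83 + 4.57 + 3.27 = 37.67 ≈ 37.7 mm.

PW ≈ 37.7 mm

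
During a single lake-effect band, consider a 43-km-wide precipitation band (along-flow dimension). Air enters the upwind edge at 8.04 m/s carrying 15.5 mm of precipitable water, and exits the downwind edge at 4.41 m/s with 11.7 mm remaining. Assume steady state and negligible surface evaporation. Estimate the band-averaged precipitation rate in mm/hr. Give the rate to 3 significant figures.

Column moisture flux per unit crosswind length is F = V × PW.
Inflow: F_in = 8.04 × 15.5 = 124.62 mm·m/s
Outflow: F_out = 4.41 × 11.7 = 51.597 mm·m/s
Steady-state rate R = (F_in − F_out)/L = (124.62 − 51.597) / 43000 m = 1.698e-03 mm/s.
R = 1.698e-03 × 3600 = 6.11 mm/hr.

R ≈ 6.11 mm/hr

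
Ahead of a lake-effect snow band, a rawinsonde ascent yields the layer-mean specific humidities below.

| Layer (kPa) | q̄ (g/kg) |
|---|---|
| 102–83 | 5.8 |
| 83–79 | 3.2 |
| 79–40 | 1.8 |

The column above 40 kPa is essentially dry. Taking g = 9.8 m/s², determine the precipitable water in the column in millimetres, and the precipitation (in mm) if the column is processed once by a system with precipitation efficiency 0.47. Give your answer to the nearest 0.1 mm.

Precipitable water is the column-integrated vapour mass per unit area: PW = (1/g) Σ q̄ Δp, with q in kg/kg and Δp in Pa (1 kg/m² of water = 1 mm).
Layer 102–83 kPa: Δp = 190 hPa = 19000 Pa, q̄ = 0.0058 kg/kg → 0.0058 × 19000 / 9.8 = 11.24 mm
Layer 83–79 kPa: Δp = 40 hPa = 4000 Pa, q̄ = 0.0032 kg/kg → 0.0032 × 4000 / 9.8 = 1.31 mm
Layer 79–40 kPa: Δp = 390 hPa = 39000 Pa, q̄ = 0.0018 kg/kg → 0.0018 × 39000 / 9.8 = 7.16 mm
PW = 11.24 + 1.31 + 7.16 = 19.71 ≈ 19.7 mm.
Precipitation = ε × PW = 0.47 × 19.7 = 9.3 mm.

PW ≈ 19.7 mm; precipitation ≈ 9.3 mm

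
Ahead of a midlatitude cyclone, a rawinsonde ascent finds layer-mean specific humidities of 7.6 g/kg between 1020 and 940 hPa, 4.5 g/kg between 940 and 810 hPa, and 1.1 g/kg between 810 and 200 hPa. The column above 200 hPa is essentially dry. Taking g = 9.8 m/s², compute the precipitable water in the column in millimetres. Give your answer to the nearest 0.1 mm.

Precipitable water is the column-integrated vapour mass per unit area: PW = (1/g) Σ q̄ Δp, with q in kg/kg and Δp in Pa (1 kg/m² of water = 1 mm).
Layer 1020–940 hPa: Δp = 80 hPa = 8000 Pa, q̄ = 0.0076 kg/kg → 0.0076 × 8000 / 9.8 = 6.20 mm
Layer 940–810 hPa: Δp = 130 hPa = 13000 Pa, q̄ = 0.0045 kg/kg → 0.0045 × 13000 / 9.8 = 5.97 mm
Layer 810–200 hPa: Δp = 610 hPa = 61000 Pa, q̄ = 0.0011 kg/kg → 0.0011 × 61000 / 9.8 = 6.85 mm
PW = 6.20 + 5.97 + 6.85 = 19.02 ≈ 19.0 mm.

PW ≈ 19.0 mm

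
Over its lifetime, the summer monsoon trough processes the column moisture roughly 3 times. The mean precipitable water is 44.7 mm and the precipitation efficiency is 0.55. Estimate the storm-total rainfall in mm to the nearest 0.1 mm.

rainfall ≈ 73.8 mm

Each cycle deposits ε × PW = 0.55 × 44.7 = 24.585 mm.
Over 3 cycles: 3 × 24.585 = 73.8 mm.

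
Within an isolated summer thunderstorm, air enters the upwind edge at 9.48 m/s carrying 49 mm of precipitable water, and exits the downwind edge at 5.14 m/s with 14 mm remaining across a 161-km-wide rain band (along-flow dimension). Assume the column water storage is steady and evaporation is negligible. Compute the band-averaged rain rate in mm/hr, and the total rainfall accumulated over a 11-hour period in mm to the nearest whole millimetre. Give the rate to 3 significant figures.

Column moisture flux per unit crosswind length is F = V × PW.
Inflow: F_in = 9.48 × 49 = 464.52 mm·m/s
Outflow: F_out = 5.14 × 14 = 71.96 mm·m/s
Steady-state rate R = (F_in − F_out)/L = (464.52 − 71.96) / 161000 m = 2.438e-03 mm/s.
R = 2.438e-03 × 3600 = 8.78 mm/hr.
Over 11 h: total = 8.78 × 11 = 96.58 ≈ 97 mm.

R ≈ 8.78 mm/hr; total ≈ 97 mm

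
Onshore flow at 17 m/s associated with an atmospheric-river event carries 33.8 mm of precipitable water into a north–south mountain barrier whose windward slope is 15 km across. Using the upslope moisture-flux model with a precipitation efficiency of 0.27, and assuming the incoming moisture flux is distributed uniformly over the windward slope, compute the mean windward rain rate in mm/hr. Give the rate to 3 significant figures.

R ≈ 37.2 mm/hr

Incoming column moisture flux per unit ridge length: F = V × PW = 17 × 33.8 = 574.6 mm·m/s.
Spread over the 15 km slope with efficiency ε = 0.27: R = ε·F/W = 0.27 × 574.6 / 15000 m = 1.034e-02 mm/s.
R = 1.034e-02 × 3600 = 37.2 mm/hr.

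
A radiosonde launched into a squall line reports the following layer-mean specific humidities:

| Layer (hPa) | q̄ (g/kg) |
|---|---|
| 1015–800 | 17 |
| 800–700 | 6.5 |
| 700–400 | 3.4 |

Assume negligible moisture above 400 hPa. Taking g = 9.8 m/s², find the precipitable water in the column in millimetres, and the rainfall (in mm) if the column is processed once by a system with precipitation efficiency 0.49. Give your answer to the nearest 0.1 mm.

Precipitable water is the column-integrated vapour mass per unit area: PW = (1/g) Σ q̄ Δp, with q in kg/kg and Δp in Pa (1 kg/m² of water = 1 mm).
Layer 1015–800 hPa: Δp = 215 hPa = 21500 Pa, q̄ = 0.017 kg/kg → 0.017 × 21500 / 9.8 = 37.30 mm
Layer 800–700 hPa: Δp = 100 hPa = 10000 Pa, q̄ = 0.0065 kg/kg → 0.0065 × 10000 / 9.8 = 6.63 mm
Layer 700–400 hPa: Δp = 300 hPa = 30000 Pa, q̄ = 0.0034 kg/kg → 0.0034 × 30000 / 9.8 = 10.41 mm
PW = 37.30 + 6.63 + 10.41 = 54.34 ≈ 54.3 mm.
Rainfall = ε × PW = 0.49 × 54.3 = 26.6 mm.

PW ≈ 54.3 mm; rainfall ≈ 26.6 mm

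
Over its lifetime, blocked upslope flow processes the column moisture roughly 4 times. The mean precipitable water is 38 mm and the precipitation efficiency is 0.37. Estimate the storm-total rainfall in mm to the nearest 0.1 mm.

rainfall ≈ 56.2 mm

Each cycle deposits ε × PW = 0.37 × 38 = 14.06 mm.
Over 4 cycles: 4 × 14.06 = 56.2 mm.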